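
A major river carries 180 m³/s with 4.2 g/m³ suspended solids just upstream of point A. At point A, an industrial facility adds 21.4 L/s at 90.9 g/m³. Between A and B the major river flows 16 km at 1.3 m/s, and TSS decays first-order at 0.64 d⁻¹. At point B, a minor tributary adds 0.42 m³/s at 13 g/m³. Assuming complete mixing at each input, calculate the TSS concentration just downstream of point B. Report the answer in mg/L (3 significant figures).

21.4 L/s = 0.0214 m³/s.
After input A: C = (180·4.2 + 0.0214·90.9) / 180 = 4.21 mg/L.
Over the 16 km reach to input B (t = 1.231e+04 s = 0.1425 d), decay gives C = 4.21·exp(−0.64·0.1425) = 3.843 mg/L.
After input B: C = (180·3.843 + 0.42·13) / 180.4 = 3.865 mg/L.

3.86 mg/L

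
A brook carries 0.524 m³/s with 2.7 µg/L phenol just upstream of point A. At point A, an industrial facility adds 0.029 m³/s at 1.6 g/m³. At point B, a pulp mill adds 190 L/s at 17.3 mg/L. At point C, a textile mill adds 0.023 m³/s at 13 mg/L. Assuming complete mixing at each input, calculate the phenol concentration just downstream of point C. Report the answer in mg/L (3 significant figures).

2.7 µg/L = 0.0027 mg/L.
After input A: C = (0.524·0.0027 + 0.029·1.6) / 0.553 = 0.08646 mg/L.
190 L/s = 0.19 m³/s.
After input B: C = (0.553·0.08646 + 0.19·17.3) / 0.743 = 4.488 mg/L.
After input C: C = (0.743·4.488 + 0.023·13) / 0.766 = 4.744 mg/L.

4.74 mg/L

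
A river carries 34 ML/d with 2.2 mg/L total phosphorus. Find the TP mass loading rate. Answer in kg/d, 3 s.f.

34 ML/d = 0.3935 m³/s.
Mass flux = Q·C = 0.3935 m³/s × 2.2 g/m³ = 0.8657 g/s.
= 0.8657 g/s × 86.4 = 74.8 kg/d.

74.8 kg/d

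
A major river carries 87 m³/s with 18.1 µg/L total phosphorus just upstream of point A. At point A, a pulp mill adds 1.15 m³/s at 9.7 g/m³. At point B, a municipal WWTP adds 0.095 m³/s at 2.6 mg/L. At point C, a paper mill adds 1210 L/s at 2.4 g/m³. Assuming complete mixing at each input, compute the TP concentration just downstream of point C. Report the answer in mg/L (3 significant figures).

18.1 µg/L = 0.0181 mg/L.
After input A: C = (87·0.0181 + 1.15·9.7) / 88.15 = 0.1444 mg/L.
After input B: C = (88.15·0.1444 + 0.095·2.6) / 88.25 = 0.1471 mg/L.
1210 L/s = 1.21 m³/s.
After input C: C = (88.25·0.1471 + 1.21·2.4) / 89.45 = 0.1775 mg/L.

0.178 mg/L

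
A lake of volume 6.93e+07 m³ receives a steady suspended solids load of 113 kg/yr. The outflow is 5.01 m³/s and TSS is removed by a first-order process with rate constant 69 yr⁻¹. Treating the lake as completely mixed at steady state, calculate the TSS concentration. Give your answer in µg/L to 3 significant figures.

Outflow Q = 5.01 m³/s × 3.156e+07 s/yr = 1.581e+08 m³/yr.
Steady-state CSTR mass balance: W = Q·C + k·V·C, so C = W/(Q + kV).
Q + kV = 1.581e+08 + 69·6.93e+07 = 4.94e+09 m³/yr.
C = 113/4.94e+09 = 2.288e-08 kg/m³ = 2.288e-05 mg/L = 0.02288 µg/L.

0.0229 µg/L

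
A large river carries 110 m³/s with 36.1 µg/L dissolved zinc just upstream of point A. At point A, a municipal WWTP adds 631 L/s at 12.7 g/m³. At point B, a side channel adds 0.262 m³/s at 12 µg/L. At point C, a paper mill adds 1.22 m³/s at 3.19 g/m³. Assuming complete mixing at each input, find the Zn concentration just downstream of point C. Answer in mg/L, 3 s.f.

0.142 mg/L

36.1 µg/L = 0.0361 mg/L.
631 L/s = 0.631 m³/s.
After input A: C = (110·0.0361 + 0.631·12.7) / 110.6 = 0.1083 mg/L.
12 µg/L = 0.012 mg/L.
After input B: C = (110.6·0.1083 + 0.262·0.012) / 110.9 = 0.1081 mg/L.
After input C: C = (110.9·0.1081 + 1.22·3.19) / 112.1 = 0.1416 mg/L.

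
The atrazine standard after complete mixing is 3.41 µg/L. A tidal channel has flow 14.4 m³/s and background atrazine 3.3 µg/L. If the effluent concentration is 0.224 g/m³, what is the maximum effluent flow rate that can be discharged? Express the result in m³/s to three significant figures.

0.00718 m³/s

3.3 µg/L = 0.0033 mg/L.
3.41 µg/L = 0.00341 mg/L.
Mass balance at complete mixing: C_std·(Q_w + Q_r) = Q_w·C_e + Q_r·C_b.
Rearranging, Q_w = Q_r·(C_std − C_b)/(C_e − C_std) = 14.4·(0.00341 − 0.0033) / (0.224 − 0.00341) = 0.007181 m³/s.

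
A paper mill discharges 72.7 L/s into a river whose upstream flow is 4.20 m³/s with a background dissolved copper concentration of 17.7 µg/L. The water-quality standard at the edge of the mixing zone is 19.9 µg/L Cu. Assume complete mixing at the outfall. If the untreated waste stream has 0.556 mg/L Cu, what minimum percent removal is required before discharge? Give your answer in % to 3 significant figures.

72.7 L/s = 0.0727 m³/s.
17.7 µg/L = 0.0177 mg/L.
19.9 µg/L = 0.0199 mg/L.
Mass balance: 0.0199·4.273 = 0.0727·Cₑ + 4.2·0.0177.
Cₑ = (0.08503 − 0.07434) / 0.0727 = 0.147 mg/L.
Required removal = 1 − 0.147/0.556 = 73.56 %.

73.6 %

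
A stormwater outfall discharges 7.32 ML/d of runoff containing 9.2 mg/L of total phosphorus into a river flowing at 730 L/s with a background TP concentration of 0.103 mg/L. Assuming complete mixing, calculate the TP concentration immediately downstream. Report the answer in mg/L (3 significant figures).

1.05 mg/L

7.32 ML/d = 0.08472 m³/s.
730 L/s = 0.73 m³/s.
Flow-weighted mixing gives C = (0.08472·9.2 + 0.73·0.103) / (0.08472 + 0.73) = 0.8546/0.8147 = 1.049 mg/L.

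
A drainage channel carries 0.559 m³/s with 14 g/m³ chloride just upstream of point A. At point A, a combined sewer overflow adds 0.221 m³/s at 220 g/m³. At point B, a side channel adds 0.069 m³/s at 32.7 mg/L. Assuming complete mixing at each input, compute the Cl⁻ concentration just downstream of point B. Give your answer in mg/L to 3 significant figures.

69.1 mg/L

After input A: C = (0.559·14 + 0.221·220) / 0.78 = 72.37 mg/L.
After input B: C = (0.78·72.37 + 0.069·32.7) / 0.849 = 69.14 mg/L.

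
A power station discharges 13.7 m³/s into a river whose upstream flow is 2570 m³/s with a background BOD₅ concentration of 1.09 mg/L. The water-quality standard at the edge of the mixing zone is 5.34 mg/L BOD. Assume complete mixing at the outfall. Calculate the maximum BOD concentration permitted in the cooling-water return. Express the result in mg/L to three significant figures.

803 mg/L

Mass balance: 5.34·2584 = 13.7·Cₑ + 2570·1.09.
Cₑ = (1.38e+04 − 2801) / 13.7 = 802.6 mg/L.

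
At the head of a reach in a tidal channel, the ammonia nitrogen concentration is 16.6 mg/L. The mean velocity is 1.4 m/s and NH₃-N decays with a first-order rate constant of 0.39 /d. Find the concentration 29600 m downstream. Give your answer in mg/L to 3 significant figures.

Travel time t = 29600 m / 1.4 m/s = 2.96e+04/1.4 = 2.114e+04 s = 0.2447 d.
First-order decay: C = 16.6·exp(−0.39·0.2447) = 16.6·0.909 = 15.09 mg/L.

15.1 mg/L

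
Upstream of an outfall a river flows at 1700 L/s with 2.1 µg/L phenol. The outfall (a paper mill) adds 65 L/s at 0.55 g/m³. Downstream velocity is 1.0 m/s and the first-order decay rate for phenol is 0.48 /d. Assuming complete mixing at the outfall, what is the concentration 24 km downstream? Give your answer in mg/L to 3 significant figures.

0.0195 mg/L

65 L/s = 0.065 m³/s.
1700 L/s = 1.7 m³/s.
2.1 µg/L = 0.0021 mg/L.
After complete mixing, C₀ = (0.065·0.55 + 1.7·0.0021) / 1.765 = 0.02228 mg/L.
Travel time t = 2.4e+04 m / 1.0 m/s = 2.4e+04 s = 0.2778 d.
C = 0.02228·exp(−0.48·0.2778) = 0.02228·0.8752 = 0.0195 mg/L.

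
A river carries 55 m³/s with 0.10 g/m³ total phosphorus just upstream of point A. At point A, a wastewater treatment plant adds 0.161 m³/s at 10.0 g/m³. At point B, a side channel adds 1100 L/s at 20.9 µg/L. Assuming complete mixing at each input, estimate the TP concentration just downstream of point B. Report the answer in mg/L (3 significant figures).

After input A: C = (55·0.1 + 0.161·10) / 55.16 = 0.1289 mg/L.
1100 L/s = 1.1 m³/s.
20.9 µg/L = 0.0209 mg/L.
After input B: C = (55.16·0.1289 + 1.1·0.0209) / 56.26 = 0.1268 mg/L.

0.127 mg/L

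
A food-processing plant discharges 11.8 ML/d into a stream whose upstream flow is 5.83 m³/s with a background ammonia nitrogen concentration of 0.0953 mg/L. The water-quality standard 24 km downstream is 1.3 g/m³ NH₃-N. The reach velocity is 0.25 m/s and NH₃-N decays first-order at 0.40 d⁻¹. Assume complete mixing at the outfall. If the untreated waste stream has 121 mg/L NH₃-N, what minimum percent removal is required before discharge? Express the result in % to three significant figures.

11.8 ML/d = 0.1366 m³/s.
Travel time to the compliance point: t = 2.4e+04/0.25 = 9.6e+04 s = 1.111 d; decay factor exp(−0.40·1.111) = 0.6412.
So the concentration just after mixing may be at most 1.3/0.6412 = 2.028 mg/L.
Mass balance: 2.028·5.967 = 0.1366·Cₑ + 5.83·0.0953.
Cₑ = (12.1 − 0.5556) / 0.1366 = 84.51 mg/L.
Required removal = 1 − 84.51/121 = 30.16 %.

30.2 %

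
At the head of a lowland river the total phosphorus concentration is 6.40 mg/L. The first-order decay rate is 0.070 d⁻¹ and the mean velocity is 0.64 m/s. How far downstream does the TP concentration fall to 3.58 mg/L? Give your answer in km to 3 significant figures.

From C = C₀·e^(−kt), t = ln(C₀/C)/k = ln(6.40/3.58)/0.070 = 0.5809/0.070 = 8.299 d.
Distance = v·t = 0.64 m/s × 7.17e+05 s = 4.589e+05 m = 458.9 km.

459 km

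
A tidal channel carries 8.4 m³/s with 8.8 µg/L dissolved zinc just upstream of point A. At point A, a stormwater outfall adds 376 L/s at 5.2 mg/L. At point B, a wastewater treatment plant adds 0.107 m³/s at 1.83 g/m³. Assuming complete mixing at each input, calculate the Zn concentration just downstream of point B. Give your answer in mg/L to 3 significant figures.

0.250 mg/L

8.8 µg/L = 0.0088 mg/L.
376 L/s = 0.376 m³/s.
After input A: C = (8.4·0.0088 + 0.376·5.2) / 8.776 = 0.2312 mg/L.
After input B: C = (8.776·0.2312 + 0.107·1.83) / 8.883 = 0.2505 mg/L.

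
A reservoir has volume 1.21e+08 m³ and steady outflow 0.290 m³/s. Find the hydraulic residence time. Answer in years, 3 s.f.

13.2 yr

Q = 0.290 m³/s × 3.156e+07 s/yr = 9.152e+06 m³/yr.
Hydraulic residence time τ = V/Q = 1.21e+08/9.152e+06 = 13.22 yr.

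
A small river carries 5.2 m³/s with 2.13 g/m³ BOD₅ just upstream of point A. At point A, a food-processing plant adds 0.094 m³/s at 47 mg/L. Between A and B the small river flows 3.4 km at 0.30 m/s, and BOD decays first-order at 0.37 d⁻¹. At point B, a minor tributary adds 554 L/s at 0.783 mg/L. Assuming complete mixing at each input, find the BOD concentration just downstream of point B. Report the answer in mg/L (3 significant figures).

After input A: C = (5.2·2.13 + 0.094·47) / 5.294 = 2.927 mg/L.
Over the 3.4 km reach to input B (t = 1.133e+04 s = 0.1312 d), decay gives C = 2.927·exp(−0.37·0.1312) = 2.788 mg/L.
554 L/s = 0.554 m³/s.
After input B: C = (5.294·2.788 + 0.554·0.783) / 5.848 = 2.598 mg/L.

2.60 mg/L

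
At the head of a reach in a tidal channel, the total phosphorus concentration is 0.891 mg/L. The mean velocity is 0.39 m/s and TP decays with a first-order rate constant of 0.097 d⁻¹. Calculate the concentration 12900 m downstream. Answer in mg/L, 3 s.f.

0.859 mg/L

Travel time t = 12900 m / 0.39 m/s = 1.29e+04/0.39 = 3.308e+04 s = 0.3828 d.
First-order decay: C = 0.891·exp(−0.097·0.3828) = 0.891·0.9635 = 0.8585 mg/L.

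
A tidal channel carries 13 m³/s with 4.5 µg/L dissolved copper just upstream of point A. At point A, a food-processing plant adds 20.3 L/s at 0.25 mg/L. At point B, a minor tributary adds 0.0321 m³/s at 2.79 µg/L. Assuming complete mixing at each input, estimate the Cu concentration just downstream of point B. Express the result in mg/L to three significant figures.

0.00488 mg/L

4.5 µg/L = 0.0045 mg/L.
20.3 L/s = 0.0203 m³/s.
After input A: C = (13·0.0045 + 0.0203·0.25) / 13.02 = 0.004883 mg/L.
2.79 µg/L = 0.00279 mg/L.
After input B: C = (13.02·0.004883 + 0.0321·0.00279) / 13.05 = 0.004878 mg/L.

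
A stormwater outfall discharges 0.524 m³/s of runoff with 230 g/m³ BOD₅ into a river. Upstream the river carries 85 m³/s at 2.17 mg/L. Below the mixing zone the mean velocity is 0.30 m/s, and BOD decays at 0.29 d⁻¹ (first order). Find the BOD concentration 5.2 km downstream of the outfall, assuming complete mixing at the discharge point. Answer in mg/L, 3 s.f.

After complete mixing, C₀ = (0.524·230 + 85·2.17) / 85.52 = 3.566 mg/L.
Travel time t = 5200 m / 0.30 m/s = 1.733e+04 s = 0.2006 d.
C = 3.566·exp(−0.29·0.2006) = 3.566·0.9435 = 3.364 mg/L.

3.36 mg/L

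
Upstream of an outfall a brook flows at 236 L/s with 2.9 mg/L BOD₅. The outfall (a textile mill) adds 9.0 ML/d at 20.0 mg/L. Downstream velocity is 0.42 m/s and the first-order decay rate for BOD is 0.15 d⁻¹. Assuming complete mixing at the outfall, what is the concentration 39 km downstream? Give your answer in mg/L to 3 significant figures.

6.92 mg/L

9.0 ML/d = 0.1042 m³/s.
236 L/s = 0.236 m³/s.
After complete mixing, C₀ = (0.1042·20 + 0.236·2.9) / 0.3402 = 8.136 mg/L.
Travel time t = 3.9e+04 m / 0.42 m/s = 9.286e+04 s = 1.075 d.
C = 8.136·exp(−0.15·1.075) = 8.136·0.8511 = 6.925 mg/L.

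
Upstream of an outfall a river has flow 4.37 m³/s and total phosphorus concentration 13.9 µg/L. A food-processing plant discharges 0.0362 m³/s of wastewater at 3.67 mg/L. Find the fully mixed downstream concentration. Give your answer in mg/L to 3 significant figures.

13.9 µg/L = 0.0139 mg/L.
Conservation of mass across the mixing zone: C = (0.0362·3.67 + 4.37·0.0139) / (0.0362 + 4.37) = 0.1936/4.406 = 0.04394 mg/L.

0.0439 mg/L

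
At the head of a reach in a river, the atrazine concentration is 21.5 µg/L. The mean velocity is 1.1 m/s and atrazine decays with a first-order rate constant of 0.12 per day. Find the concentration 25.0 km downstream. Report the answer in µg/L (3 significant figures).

Travel time t = 25.0 km / 1.1 m/s = 2.5e+04/1.1 = 2.273e+04 s = 0.263 d.
First-order decay: C = 21.5·exp(−0.12·0.263) = 21.5·0.9689 = 20.83 µg/L.

20.8 µg/L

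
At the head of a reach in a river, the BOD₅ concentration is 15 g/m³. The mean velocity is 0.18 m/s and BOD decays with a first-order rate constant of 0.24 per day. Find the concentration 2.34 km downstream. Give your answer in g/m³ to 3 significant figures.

14.5 g/m³

Travel time t = 2.34 km / 0.18 m/s = 2340/0.18 = 1.3e+04 s = 0.1505 d.
First-order decay: C = 15·exp(−0.24·0.1505) = 15·0.9645 = 14.47 g/m³.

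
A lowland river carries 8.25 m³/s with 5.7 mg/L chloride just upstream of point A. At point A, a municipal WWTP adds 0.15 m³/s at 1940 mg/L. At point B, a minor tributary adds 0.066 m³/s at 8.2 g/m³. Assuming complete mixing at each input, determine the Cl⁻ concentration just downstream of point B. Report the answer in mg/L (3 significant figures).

After input A: C = (8.25·5.7 + 0.15·1940) / 8.4 = 40.24 mg/L.
After input B: C = (8.4·40.24 + 0.066·8.2) / 8.466 = 39.99 mg/L.

40.0 mg/L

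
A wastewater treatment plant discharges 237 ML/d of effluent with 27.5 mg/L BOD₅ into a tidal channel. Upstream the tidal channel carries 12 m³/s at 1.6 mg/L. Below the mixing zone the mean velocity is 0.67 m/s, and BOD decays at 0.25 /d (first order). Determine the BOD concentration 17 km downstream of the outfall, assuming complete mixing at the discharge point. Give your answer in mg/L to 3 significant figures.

5.96 mg/L

237 ML/d = 2.743 m³/s.
After complete mixing, C₀ = (2.743·27.5 + 12·1.6) / 14.74 = 6.419 mg/L.
Travel time t = 1.7e+04 m / 0.67 m/s = 2.537e+04 s = 0.2937 d.
C = 6.419·exp(−0.25·0.2937) = 6.419·0.9292 = 5.965 mg/L.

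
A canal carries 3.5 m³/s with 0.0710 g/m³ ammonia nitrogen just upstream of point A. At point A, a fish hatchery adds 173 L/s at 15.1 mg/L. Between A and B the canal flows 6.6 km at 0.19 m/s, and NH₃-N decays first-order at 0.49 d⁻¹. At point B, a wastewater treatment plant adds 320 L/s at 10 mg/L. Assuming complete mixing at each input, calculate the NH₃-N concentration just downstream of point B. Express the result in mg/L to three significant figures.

173 L/s = 0.173 m³/s.
After input A: C = (3.5·0.071 + 0.173·15.1) / 3.673 = 0.7789 mg/L.
Over the 6.6 km reach to input B (t = 3.474e+04 s = 0.402 d), decay gives C = 0.7789·exp(−0.49·0.402) = 0.6396 mg/L.
320 L/s = 0.32 m³/s.
After input B: C = (3.673·0.6396 + 0.32·10) / 3.993 = 1.39 mg/L.

1.39 mg/L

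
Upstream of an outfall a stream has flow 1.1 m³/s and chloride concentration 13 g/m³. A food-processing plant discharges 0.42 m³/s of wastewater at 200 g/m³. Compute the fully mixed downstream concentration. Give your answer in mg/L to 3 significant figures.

Conservation of mass across the mixing zone: C = (0.42·200 + 1.1·13) / (0.42 + 1.1) = 98.3/1.52 = 64.67 mg/L.

64.7 mg/L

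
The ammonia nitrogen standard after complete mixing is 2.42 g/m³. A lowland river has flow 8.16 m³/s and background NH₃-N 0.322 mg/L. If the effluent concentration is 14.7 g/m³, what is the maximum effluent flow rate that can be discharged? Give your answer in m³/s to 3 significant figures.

Mass balance at complete mixing: C_std·(Q_w + Q_r) = Q_w·C_e + Q_r·C_b.
Rearranging, Q_w = Q_r·(C_std − C_b)/(C_e − C_std) = 8.16·(2.42 − 0.322) / (14.7 − 2.42) = 1.394 m³/s.

1.39 m³/s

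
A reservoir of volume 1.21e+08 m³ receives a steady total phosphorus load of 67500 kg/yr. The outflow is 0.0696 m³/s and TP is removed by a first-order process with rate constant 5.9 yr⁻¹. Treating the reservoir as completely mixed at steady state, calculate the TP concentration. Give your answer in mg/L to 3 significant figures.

0.0943 mg/L

Outflow Q = 0.0696 m³/s × 3.156e+07 s/yr = 2.196e+06 m³/yr.
Steady-state CSTR mass balance: W = Q·C + k·V·C, so C = W/(Q + kV).
Q + kV = 2.196e+06 + 5.9·1.21e+08 = 7.161e+08 m³/yr.
C = 67500/7.161e+08 = 9.426e-05 kg/m³ = 0.09426 mg/L.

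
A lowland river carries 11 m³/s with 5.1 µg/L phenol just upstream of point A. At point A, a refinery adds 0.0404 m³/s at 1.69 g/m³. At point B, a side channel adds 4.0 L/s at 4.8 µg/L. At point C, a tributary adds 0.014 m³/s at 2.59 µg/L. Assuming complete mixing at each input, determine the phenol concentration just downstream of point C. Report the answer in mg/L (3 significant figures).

5.1 µg/L = 0.0051 mg/L.
After input A: C = (11·0.0051 + 0.0404·1.69) / 11.04 = 0.01127 mg/L.
4.0 L/s = 0.004 m³/s.
4.8 µg/L = 0.0048 mg/L.
After input B: C = (11.04·0.01127 + 0.004·0.0048) / 11.04 = 0.01126 mg/L.
2.59 µg/L = 0.00259 mg/L.
After input C: C = (11.04·0.01126 + 0.014·0.00259) / 11.06 = 0.01125 mg/L.

0.0113 mg/L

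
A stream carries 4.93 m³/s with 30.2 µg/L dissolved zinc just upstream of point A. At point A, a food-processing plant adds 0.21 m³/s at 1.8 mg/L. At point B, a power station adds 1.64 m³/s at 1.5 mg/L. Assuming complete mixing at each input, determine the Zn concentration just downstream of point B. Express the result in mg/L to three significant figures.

0.441 mg/L

30.2 µg/L = 0.0302 mg/L.
After input A: C = (4.93·0.0302 + 0.21·1.8) / 5.14 = 0.1025 mg/L.
After input B: C = (5.14·0.1025 + 1.64·1.5) / 6.78 = 0.4405 mg/L.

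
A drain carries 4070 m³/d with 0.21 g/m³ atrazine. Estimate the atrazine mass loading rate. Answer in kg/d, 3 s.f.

4070 m³/d = 0.04711 m³/s.
Mass flux = Q·C = 0.04711 m³/s × 0.21 g/m³ = 0.009892 g/s.
= 0.009892 g/s × 86.4 = 0.8547 kg/d.

0.855 kg/d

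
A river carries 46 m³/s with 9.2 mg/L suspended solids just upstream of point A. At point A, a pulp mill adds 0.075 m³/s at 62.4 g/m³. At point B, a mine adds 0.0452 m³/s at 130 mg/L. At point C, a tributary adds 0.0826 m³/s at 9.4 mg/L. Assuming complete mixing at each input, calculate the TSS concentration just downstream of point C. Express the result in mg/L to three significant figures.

After input A: C = (46·9.2 + 0.075·62.4) / 46.08 = 9.287 mg/L.
After input B: C = (46.08·9.287 + 0.0452·130) / 46.12 = 9.405 mg/L.
After input C: C = (46.12·9.405 + 0.0826·9.4) / 46.2 = 9.405 mg/L.

9.40 mg/L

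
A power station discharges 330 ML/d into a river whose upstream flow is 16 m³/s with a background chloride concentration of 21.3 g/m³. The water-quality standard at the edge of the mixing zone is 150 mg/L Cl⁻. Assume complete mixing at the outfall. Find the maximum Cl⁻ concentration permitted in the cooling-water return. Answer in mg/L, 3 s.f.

689 mg/L

330 ML/d = 3.819 m³/s.
Mass balance: 150·19.82 = 3.819·Cₑ + 16·21.3.
Cₑ = (2973 − 340.8) / 3.819 = 689.1 mg/L.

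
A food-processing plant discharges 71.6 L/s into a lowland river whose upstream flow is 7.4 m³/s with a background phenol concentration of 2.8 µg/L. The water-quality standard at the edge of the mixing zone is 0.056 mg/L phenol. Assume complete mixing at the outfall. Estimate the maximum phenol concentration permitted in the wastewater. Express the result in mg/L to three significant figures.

5.55 mg/L

71.6 L/s = 0.0716 m³/s.
2.8 µg/L = 0.0028 mg/L.
Mass balance: 0.056·7.472 = 0.0716·Cₑ + 7.4·0.0028.
Cₑ = (0.4184 − 0.02072) / 0.0716 = 5.554 mg/L.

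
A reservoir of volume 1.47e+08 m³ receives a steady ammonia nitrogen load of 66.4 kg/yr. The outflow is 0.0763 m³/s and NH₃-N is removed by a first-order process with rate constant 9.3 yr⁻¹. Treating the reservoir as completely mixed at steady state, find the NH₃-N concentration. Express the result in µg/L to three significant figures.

0.0485 µg/L

Outflow Q = 0.0763 m³/s × 3.156e+07 s/yr = 2.408e+06 m³/yr.
Steady-state CSTR mass balance: W = Q·C + k·V·C, so C = W/(Q + kV).
Q + kV = 2.408e+06 + 9.3·1.47e+08 = 1.37e+09 m³/yr.
C = 66.4/1.37e+09 = 4.848e-08 kg/m³ = 4.848e-05 mg/L = 0.04848 µg/L.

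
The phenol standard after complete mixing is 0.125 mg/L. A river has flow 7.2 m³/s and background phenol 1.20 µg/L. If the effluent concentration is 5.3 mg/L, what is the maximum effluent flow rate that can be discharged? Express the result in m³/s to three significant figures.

0.172 m³/s

1.20 µg/L = 0.0012 mg/L.
Mass balance at complete mixing: C_std·(Q_w + Q_r) = Q_w·C_e + Q_r·C_b.
Rearranging, Q_w = Q_r·(C_std − C_b)/(C_e − C_std) = 7.2·(0.125 − 0.0012) / (5.3 − 0.125) = 0.1722 m³/s.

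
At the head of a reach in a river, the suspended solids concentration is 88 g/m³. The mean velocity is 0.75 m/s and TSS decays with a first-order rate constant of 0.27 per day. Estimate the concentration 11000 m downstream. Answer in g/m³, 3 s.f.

Travel time t = 11000 m / 0.75 m/s = 1.1e+04/0.75 = 1.467e+04 s = 0.1698 d.
First-order decay: C = 88·exp(−0.27·0.1698) = 88·0.9552 = 84.06 g/m³.

84.1 g/m³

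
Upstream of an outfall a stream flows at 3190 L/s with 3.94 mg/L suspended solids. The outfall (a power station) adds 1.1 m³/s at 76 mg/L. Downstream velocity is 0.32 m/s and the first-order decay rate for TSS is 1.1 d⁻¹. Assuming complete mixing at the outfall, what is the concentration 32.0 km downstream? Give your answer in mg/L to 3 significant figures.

3190 L/s = 3.19 m³/s.
After complete mixing, C₀ = (1.1·76 + 3.19·3.94) / 4.29 = 22.42 mg/L.
Travel time t = 3.2e+04 m / 0.32 m/s = 1e+05 s = 1.157 d.
C = 22.42·exp(−1.1·1.157) = 22.42·0.2799 = 6.276 mg/L.

6.28 mg/L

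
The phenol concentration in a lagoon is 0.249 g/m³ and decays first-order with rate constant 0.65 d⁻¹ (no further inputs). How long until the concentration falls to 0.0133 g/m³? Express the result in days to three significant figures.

t = ln(C₀/C)/k = ln(0.249/0.0133)/0.65 = 2.93/0.65 = 4.507 d.

4.51 d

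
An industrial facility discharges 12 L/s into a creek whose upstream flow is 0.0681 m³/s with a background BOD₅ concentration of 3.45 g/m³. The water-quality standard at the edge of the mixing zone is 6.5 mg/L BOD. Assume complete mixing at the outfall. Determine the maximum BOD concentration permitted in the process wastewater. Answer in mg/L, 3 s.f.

23.8 mg/L

12 L/s = 0.012 m³/s.
Mass balance: 6.5·0.0801 = 0.012·Cₑ + 0.0681·3.45.
Cₑ = (0.5206 − 0.2349) / 0.012 = 23.81 mg/L.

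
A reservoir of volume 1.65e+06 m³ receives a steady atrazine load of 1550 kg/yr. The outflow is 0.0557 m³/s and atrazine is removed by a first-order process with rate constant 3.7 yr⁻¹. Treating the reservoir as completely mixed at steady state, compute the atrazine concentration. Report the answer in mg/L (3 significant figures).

0.197 mg/L

Outflow Q = 0.0557 m³/s × 3.156e+07 s/yr = 1.758e+06 m³/yr.
Steady-state CSTR mass balance: W = Q·C + k·V·C, so C = W/(Q + kV).
Q + kV = 1.758e+06 + 3.7·1.65e+06 = 7.863e+06 m³/yr.
C = 1550/7.863e+06 = 0.0001971 kg/m³ = 0.1971 mg/L.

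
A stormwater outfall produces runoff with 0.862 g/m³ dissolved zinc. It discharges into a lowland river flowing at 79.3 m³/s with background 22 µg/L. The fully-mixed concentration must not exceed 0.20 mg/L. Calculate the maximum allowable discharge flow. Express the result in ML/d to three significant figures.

22 µg/L = 0.022 mg/L.
Mass balance at complete mixing: C_std·(Q_w + Q_r) = Q_w·C_e + Q_r·C_b.
Rearranging, Q_w = Q_r·(C_std − C_b)/(C_e − C_std) = 79.3·(0.2 − 0.022) / (0.862 − 0.2) = 21.32 m³/s.
= 1842 ML/d.

1840 ML/d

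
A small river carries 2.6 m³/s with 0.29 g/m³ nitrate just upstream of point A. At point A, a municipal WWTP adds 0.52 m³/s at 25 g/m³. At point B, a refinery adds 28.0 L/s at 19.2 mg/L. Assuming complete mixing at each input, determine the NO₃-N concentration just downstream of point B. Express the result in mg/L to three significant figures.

After input A: C = (2.6·0.29 + 0.52·25) / 3.12 = 4.408 mg/L.
28.0 L/s = 0.028 m³/s.
After input B: C = (3.12·4.408 + 0.028·19.2) / 3.148 = 4.54 mg/L.

4.54 mg/L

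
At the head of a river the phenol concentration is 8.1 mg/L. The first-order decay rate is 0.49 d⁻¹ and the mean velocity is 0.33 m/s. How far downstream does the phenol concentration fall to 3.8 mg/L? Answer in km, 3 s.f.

From C = C₀·e^(−kt), t = ln(C₀/C)/k = ln(8.1/3.8)/0.49 = 0.7569/0.49 = 1.545 d.
Distance = v·t = 0.33 m/s × 1.335e+05 s = 4.404e+04 m = 44.04 km.

44.0 km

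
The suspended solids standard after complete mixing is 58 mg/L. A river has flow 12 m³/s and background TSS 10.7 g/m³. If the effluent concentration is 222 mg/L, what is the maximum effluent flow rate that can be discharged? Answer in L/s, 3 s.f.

3460 L/s

Mass balance at complete mixing: C_std·(Q_w + Q_r) = Q_w·C_e + Q_r·C_b.
Rearranging, Q_w = Q_r·(C_std − C_b)/(C_e − C_std) = 12·(58 − 10.7) / (222 − 58) = 3.461 m³/s.
= 3461 L/s.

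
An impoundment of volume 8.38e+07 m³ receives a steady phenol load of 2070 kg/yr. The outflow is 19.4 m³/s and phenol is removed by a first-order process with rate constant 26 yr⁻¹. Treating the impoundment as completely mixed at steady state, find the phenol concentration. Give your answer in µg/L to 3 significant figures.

0.742 µg/L

Outflow Q = 19.4 m³/s × 3.156e+07 s/yr = 6.122e+08 m³/yr.
Steady-state CSTR mass balance: W = Q·C + k·V·C, so C = W/(Q + kV).
Q + kV = 6.122e+08 + 26·8.38e+07 = 2.791e+09 m³/yr.
C = 2070/2.791e+09 = 7.417e-07 kg/m³ = 0.0007417 mg/L = 0.7417 µg/L.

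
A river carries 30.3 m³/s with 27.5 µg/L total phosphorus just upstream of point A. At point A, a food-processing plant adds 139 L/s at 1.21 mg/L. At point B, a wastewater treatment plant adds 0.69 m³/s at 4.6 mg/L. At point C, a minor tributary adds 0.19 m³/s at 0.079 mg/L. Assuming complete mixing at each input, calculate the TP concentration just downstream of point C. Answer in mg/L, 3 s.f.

27.5 µg/L = 0.0275 mg/L.
139 L/s = 0.139 m³/s.
After input A: C = (30.3·0.0275 + 0.139·1.21) / 30.44 = 0.0329 mg/L.
After input B: C = (30.44·0.0329 + 0.69·4.6) / 31.13 = 0.1341 mg/L.
After input C: C = (31.13·0.1341 + 0.19·0.079) / 31.32 = 0.1338 mg/L.

0.134 mg/L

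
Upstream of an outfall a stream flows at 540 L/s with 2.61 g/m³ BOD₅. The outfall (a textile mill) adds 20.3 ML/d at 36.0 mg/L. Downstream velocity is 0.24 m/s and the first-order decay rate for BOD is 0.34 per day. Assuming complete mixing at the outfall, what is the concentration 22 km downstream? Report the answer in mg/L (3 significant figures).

20.3 ML/d = 0.235 m³/s.
540 L/s = 0.54 m³/s.
After complete mixing, C₀ = (0.235·36 + 0.54·2.61) / 0.775 = 12.73 mg/L.
Travel time t = 2.2e+04 m / 0.24 m/s = 9.167e+04 s = 1.061 d.
C = 12.73·exp(−0.34·1.061) = 12.73·0.6972 = 8.877 mg/L.

8.88 mg/L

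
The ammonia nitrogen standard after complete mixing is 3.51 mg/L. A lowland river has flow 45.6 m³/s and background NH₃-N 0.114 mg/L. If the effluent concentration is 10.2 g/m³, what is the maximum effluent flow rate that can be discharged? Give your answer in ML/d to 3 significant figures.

2000 ML/d

Mass balance at complete mixing: C_std·(Q_w + Q_r) = Q_w·C_e + Q_r·C_b.
Rearranging, Q_w = Q_r·(C_std − C_b)/(C_e − C_std) = 45.6·(3.51 − 0.114) / (10.2 − 3.51) = 23.15 m³/s.
= 2000 ML/d.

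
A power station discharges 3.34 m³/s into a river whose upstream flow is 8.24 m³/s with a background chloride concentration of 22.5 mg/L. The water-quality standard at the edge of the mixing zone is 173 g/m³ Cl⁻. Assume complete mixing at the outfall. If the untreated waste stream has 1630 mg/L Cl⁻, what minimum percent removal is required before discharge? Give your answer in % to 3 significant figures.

66.6 %

Mass balance: 173·11.58 = 3.34·Cₑ + 8.24·22.5.
Cₑ = (2003 − 185.4) / 3.34 = 544.3 mg/L.
Required removal = 1 − 544.3/1630 = 66.61 %.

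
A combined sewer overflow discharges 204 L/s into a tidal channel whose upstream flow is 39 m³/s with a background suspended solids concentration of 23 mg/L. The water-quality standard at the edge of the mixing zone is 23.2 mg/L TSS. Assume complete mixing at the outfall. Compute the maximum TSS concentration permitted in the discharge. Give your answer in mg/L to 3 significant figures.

61.4 mg/L

204 L/s = 0.204 m³/s.
Mass balance: 23.2·39.2 = 0.204·Cₑ + 39·23.
Cₑ = (909.5 − 897) / 0.204 = 61.44 mg/L.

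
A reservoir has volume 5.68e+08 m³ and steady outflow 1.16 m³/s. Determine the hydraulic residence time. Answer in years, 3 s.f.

Q = 1.16 m³/s × 3.156e+07 s/yr = 3.661e+07 m³/yr.
Hydraulic residence time τ = V/Q = 5.68e+08/3.661e+07 = 15.52 yr.

15.5 yr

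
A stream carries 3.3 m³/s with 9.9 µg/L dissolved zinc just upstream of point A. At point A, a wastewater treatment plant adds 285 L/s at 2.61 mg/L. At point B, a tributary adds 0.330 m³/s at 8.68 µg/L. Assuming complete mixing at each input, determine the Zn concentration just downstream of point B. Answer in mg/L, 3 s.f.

0.199 mg/L

9.9 µg/L = 0.0099 mg/L.
285 L/s = 0.285 m³/s.
After input A: C = (3.3·0.0099 + 0.285·2.61) / 3.585 = 0.2166 mg/L.
8.68 µg/L = 0.00868 mg/L.
After input B: C = (3.585·0.2166 + 0.33·0.00868) / 3.915 = 0.1991 mg/L.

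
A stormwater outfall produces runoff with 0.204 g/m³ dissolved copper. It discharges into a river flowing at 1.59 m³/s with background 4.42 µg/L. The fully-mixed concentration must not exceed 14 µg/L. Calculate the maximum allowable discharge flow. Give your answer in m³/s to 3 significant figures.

4.42 µg/L = 0.00442 mg/L.
14 µg/L = 0.014 mg/L.
Mass balance at complete mixing: C_std·(Q_w + Q_r) = Q_w·C_e + Q_r·C_b.
Rearranging, Q_w = Q_r·(C_std − C_b)/(C_e − C_std) = 1.59·(0.014 − 0.00442) / (0.204 − 0.014) = 0.08017 m³/s.

0.0802 m³/s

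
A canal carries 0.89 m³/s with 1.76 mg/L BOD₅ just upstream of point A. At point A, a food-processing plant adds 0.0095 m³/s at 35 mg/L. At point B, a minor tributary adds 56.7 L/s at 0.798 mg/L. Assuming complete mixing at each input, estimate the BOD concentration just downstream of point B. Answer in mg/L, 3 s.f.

2.03 mg/L

After input A: C = (0.89·1.76 + 0.0095·35) / 0.8995 = 2.111 mg/L.
56.7 L/s = 0.0567 m³/s.
After input B: C = (0.8995·2.111 + 0.0567·0.798) / 0.9562 = 2.033 mg/L.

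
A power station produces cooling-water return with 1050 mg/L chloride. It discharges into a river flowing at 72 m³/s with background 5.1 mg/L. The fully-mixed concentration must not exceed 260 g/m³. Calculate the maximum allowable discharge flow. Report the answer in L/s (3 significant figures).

Mass balance at complete mixing: C_std·(Q_w + Q_r) = Q_w·C_e + Q_r·C_b.
Rearranging, Q_w = Q_r·(C_std − C_b)/(C_e − C_std) = 72·(260 − 5.1) / (1050 − 260) = 23.23 m³/s.
= 2.323e+04 L/s.

23200 L/s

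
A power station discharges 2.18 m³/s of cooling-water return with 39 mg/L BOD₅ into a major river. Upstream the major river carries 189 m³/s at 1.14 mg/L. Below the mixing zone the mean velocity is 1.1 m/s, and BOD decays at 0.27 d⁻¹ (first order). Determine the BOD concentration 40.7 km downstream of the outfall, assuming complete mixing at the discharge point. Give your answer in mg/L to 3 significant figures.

1.40 mg/L

After complete mixing, C₀ = (2.18·39 + 189·1.14) / 191.2 = 1.572 mg/L.
Travel time t = 4.07e+04 m / 1.1 m/s = 3.7e+04 s = 0.4282 d.
C = 1.572·exp(−0.27·0.4282) = 1.572·0.8908 = 1.4 mg/L.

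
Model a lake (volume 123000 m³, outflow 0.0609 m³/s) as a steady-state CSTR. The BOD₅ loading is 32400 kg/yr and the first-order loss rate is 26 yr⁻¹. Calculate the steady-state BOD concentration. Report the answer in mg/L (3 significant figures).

6.33 mg/L

Outflow Q = 0.0609 m³/s × 3.156e+07 s/yr = 1.922e+06 m³/yr.
Steady-state CSTR mass balance: W = Q·C + k·V·C, so C = W/(Q + kV).
Q + kV = 1.922e+06 + 26·123000 = 5.12e+06 m³/yr.
C = 32400/5.12e+06 = 0.006328 kg/m³ = 6.328 mg/L.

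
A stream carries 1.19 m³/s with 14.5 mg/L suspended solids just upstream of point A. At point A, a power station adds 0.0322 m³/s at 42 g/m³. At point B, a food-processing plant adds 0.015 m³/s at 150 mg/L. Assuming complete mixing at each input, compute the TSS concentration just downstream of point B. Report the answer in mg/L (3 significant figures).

After input A: C = (1.19·14.5 + 0.0322·42) / 1.222 = 15.22 mg/L.
After input B: C = (1.222·15.22 + 0.015·150) / 1.237 = 16.86 mg/L.

16.9 mg/L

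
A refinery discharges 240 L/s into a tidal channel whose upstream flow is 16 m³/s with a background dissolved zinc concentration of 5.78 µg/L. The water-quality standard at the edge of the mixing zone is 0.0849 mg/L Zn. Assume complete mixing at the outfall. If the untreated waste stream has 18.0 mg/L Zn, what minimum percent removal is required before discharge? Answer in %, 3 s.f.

240 L/s = 0.24 m³/s.
5.78 µg/L = 0.00578 mg/L.
Mass balance: 0.0849·16.24 = 0.24·Cₑ + 16·0.00578.
Cₑ = (1.379 − 0.09248) / 0.24 = 5.36 mg/L.
Required removal = 1 − 5.36/18.0 = 70.22 %.

70.2 %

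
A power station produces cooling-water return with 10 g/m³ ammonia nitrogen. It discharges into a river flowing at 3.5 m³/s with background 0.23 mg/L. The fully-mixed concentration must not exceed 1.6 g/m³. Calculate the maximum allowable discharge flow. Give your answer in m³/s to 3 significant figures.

Mass balance at complete mixing: C_std·(Q_w + Q_r) = Q_w·C_e + Q_r·C_b.
Rearranging, Q_w = Q_r·(C_std − C_b)/(C_e − C_std) = 3.5·(1.6 − 0.23) / (10 − 1.6) = 0.5708 m³/s.

0.571 m³/s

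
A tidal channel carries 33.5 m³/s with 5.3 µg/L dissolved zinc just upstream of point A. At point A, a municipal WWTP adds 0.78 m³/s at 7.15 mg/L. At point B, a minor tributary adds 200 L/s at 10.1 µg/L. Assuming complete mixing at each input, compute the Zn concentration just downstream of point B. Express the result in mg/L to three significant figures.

0.167 mg/L

5.3 µg/L = 0.0053 mg/L.
After input A: C = (33.5·0.0053 + 0.78·7.15) / 34.28 = 0.1679 mg/L.
200 L/s = 0.2 m³/s.
10.1 µg/L = 0.0101 mg/L.
After input B: C = (34.28·0.1679 + 0.2·0.0101) / 34.48 = 0.167 mg/L.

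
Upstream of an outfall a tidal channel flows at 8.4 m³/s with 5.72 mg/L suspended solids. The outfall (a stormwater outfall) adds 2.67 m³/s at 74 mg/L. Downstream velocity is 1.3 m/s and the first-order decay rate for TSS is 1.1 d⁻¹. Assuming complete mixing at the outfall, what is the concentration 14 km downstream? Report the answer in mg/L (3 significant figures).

After complete mixing, C₀ = (2.67·74 + 8.4·5.72) / 11.07 = 22.19 mg/L.
Travel time t = 1.4e+04 m / 1.3 m/s = 1.077e+04 s = 0.1246 d.
C = 22.19·exp(−1.1·0.1246) = 22.19·0.8719 = 19.35 mg/L.

19.3 mg/L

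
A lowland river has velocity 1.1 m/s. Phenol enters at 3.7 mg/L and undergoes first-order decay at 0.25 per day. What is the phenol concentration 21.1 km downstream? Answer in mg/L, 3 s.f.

3.50 mg/L

Travel time t = 21.1 km / 1.1 m/s = 2.11e+04/1.1 = 1.918e+04 s = 0.222 d.
First-order decay: C = 3.7·exp(−0.25·0.222) = 3.7·0.946 = 3.5 mg/L.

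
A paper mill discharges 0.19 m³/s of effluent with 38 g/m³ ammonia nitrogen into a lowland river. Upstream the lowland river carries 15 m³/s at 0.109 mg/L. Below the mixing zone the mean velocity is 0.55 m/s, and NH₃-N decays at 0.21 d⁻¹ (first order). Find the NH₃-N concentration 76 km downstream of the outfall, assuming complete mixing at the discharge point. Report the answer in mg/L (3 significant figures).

0.417 mg/L

After complete mixing, C₀ = (0.19·38 + 15·0.109) / 15.19 = 0.5829 mg/L.
Travel time t = 7.6e+04 m / 0.55 m/s = 1.382e+05 s = 1.599 d.
C = 0.5829·exp(−0.21·1.599) = 0.5829·0.7147 = 0.4166 mg/L.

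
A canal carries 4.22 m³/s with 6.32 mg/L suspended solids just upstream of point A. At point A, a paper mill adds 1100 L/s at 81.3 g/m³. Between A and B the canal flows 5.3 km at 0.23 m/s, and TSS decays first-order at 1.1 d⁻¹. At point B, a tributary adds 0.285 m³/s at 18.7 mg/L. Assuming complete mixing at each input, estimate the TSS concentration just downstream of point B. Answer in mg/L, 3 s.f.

16.4 mg/L

1100 L/s = 1.1 m³/s.
After input A: C = (4.22·6.32 + 1.1·81.3) / 5.32 = 21.82 mg/L.
Over the 5.3 km reach to input B (t = 2.304e+04 s = 0.2667 d), decay gives C = 21.82·exp(−1.1·0.2667) = 16.27 mg/L.
After input B: C = (5.32·16.27 + 0.285·18.7) / 5.605 = 16.4 mg/L.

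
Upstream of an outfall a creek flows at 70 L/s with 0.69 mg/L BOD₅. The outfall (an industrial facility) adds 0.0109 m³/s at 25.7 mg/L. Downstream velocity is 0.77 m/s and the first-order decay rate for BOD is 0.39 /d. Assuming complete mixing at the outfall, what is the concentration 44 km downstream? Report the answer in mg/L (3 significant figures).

3.14 mg/L

70 L/s = 0.07 m³/s.
After complete mixing, C₀ = (0.0109·25.7 + 0.07·0.69) / 0.0809 = 4.06 mg/L.
Travel time t = 4.4e+04 m / 0.77 m/s = 5.714e+04 s = 0.6614 d.
C = 4.06·exp(−0.39·0.6614) = 4.06·0.7726 = 3.137 mg/L.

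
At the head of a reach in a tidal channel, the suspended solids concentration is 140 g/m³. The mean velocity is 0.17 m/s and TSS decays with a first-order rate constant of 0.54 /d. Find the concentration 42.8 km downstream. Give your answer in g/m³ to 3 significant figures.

29.0 g/m³

Travel time t = 42.8 km / 0.17 m/s = 4.28e+04/0.17 = 2.518e+05 s = 2.914 d.
First-order decay: C = 140·exp(−0.54·2.914) = 140·0.2073 = 29.02 g/m³.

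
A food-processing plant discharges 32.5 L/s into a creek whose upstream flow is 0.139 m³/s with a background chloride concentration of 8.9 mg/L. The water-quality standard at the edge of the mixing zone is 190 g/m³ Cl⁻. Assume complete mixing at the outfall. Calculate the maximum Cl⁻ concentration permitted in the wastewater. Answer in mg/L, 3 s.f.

32.5 L/s = 0.0325 m³/s.
Mass balance: 190·0.1715 = 0.0325·Cₑ + 0.139·8.9.
Cₑ = (32.59 − 1.237) / 0.0325 = 964.6 mg/L.

965 mg/L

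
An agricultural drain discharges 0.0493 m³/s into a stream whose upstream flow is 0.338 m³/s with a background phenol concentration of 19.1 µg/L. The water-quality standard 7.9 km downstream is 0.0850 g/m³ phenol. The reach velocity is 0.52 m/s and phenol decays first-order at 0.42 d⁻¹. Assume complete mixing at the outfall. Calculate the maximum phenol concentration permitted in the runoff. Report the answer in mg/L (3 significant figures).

0.588 mg/L

19.1 µg/L = 0.0191 mg/L.
Travel time to the compliance point: t = 7900/0.52 = 1.519e+04 s = 0.1758 d; decay factor exp(−0.42·0.1758) = 0.9288.
So the concentration just after mixing may be at most 0.085/0.9288 = 0.09151 mg/L.
Mass balance: 0.09151·0.3873 = 0.0493·Cₑ + 0.338·0.0191.
Cₑ = (0.03544 − 0.006456) / 0.0493 = 0.588 mg/L.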